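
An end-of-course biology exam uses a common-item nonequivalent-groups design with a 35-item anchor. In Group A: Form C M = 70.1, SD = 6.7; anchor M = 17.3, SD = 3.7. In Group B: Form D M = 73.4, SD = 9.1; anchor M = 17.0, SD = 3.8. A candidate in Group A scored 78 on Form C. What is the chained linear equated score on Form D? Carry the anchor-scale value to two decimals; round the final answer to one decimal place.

84.6

Form C → anchor (Group A): v = (3.7/6.7)(78 − 70.1) + 17.3 = 21.66
anchor → Form D (Group B): y = (9.1/3.8)(21.66 − 17.0) + 73.4 = 84.6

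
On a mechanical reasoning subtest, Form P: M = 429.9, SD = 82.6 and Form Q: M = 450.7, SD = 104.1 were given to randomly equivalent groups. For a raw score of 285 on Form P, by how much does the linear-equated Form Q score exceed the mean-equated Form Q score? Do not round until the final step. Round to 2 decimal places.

-37.72

Mean-equated: 285 + (450.7 − 429.9) = 305.80
Linear-equated: (104.1/82.6)(285 − 429.9) + 450.7 = 268.084
Difference = 268.084 − 305.80 = -37.72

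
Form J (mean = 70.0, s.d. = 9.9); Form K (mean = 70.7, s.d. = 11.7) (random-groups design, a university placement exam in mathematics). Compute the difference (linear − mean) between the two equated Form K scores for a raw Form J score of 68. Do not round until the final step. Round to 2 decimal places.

-0.36

Mean-equated: 68 + (70.7 − 70.0) = 68.70
Linear-equated: (11.7/9.9)(68 − 70.0) + 70.7 = 68.336
Difference = 68.336 − 68.70 = -0.36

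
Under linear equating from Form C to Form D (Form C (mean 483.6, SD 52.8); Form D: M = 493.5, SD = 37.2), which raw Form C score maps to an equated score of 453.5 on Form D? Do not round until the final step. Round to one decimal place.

426.8

Invert y = (SD_Y/SD_X)(x − M_X) + M_Y:
x = (SD_X/SD_Y)(y − M_Y) + M_X = (52.8/37.2)(453.5 − 493.5) + 483.6
x = 1.419355 × -40.000 + 483.6 = 426.8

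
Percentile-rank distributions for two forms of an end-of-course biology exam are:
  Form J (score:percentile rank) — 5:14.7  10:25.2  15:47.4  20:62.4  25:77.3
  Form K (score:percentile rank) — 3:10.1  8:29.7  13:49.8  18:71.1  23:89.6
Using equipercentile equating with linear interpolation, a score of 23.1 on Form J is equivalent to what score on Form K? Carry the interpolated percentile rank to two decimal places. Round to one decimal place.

PR of 23.1 on Form J: 62.4 + (23.1 − 20)/(25 − 20) × (77.3 − 62.4) = 71.64
On Form K, PR 71.64 falls between score 18 (PR 71.1) and 23 (PR 89.6).
Interpolate: 18 + (71.64 − 71.1)/(89.6 − 71.1) × (23 − 18) = 18.1

18.1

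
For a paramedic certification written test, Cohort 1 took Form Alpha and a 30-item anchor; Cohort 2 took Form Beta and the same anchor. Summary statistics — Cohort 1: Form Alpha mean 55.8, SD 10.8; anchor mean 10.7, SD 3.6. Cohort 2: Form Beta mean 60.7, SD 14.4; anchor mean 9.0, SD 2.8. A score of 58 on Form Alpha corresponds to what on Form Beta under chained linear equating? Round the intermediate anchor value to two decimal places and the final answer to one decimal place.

Form Alpha → anchor (Cohort 1): v = (3.6/10.8)(58 − 55.8) + 10.7 = 11.43
anchor → Form Beta (Cohort 2): y = (14.4/2.8)(11.43 − 9.0) + 60.7 = 73.2

73.2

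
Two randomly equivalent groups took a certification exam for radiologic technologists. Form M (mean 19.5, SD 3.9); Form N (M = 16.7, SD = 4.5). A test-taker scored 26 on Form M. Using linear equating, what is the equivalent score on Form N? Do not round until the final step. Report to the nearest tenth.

Linear equating: y = (SD_Y/SD_X)(x − M_X) + M_Y
y = (4.5/3.9)(26 − 19.5) + 16.7
y = 1.153846 × 6.5 + 16.7 = 7.5000 + 16.7 = 24.2

24.2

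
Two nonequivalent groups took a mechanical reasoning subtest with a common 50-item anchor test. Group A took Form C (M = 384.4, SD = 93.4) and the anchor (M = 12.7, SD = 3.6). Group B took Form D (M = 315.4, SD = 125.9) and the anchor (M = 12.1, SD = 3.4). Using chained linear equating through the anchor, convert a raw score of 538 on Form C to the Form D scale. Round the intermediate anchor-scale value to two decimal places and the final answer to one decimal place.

Form C → anchor (Group A): v = (3.6/93.4)(538 − 384.4) + 12.7 = 18.62
anchor → Form D (Group B): y = (125.9/3.4)(18.62 − 12.1) + 315.4 = 556.8

556.8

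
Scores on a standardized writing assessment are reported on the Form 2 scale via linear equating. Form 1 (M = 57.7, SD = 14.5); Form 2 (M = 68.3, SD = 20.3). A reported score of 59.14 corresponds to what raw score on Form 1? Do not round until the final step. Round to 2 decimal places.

51.16

Invert y = (SD_Y/SD_X)(x − M_X) + M_Y:
x = (SD_X/SD_Y)(y − M_Y) + M_X = (14.5/20.3)(59.14 − 68.3) + 57.7
x = 0.714286 × -9.160 + 57.7 = 51.16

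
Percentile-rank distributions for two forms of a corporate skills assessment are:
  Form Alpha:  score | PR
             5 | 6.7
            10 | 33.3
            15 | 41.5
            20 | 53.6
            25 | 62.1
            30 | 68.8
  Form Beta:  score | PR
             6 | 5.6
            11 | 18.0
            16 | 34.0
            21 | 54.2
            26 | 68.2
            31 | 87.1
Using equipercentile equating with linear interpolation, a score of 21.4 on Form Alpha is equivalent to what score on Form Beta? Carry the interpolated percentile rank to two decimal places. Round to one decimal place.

21.6

PR of 21.4 on Form Alpha: 53.6 + (21.4 − 20)/(25 − 20) × (62.1 − 53.6) = 55.98
On Form Beta, PR 55.98 falls between score 21 (PR 54.2) and 26 (PR 68.2).
Interpolate: 21 + (55.98 − 54.2)/(68.2 − 54.2) × (26 − 21) = 21.6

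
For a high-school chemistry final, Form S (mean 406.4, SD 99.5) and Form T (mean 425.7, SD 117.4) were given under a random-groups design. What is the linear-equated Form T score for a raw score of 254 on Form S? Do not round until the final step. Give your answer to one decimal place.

245.9

Linear equating: y = (SD_Y/SD_X)(x − M_X) + M_Y
y = (117.4/99.5)(254 − 406.4) + 425.7
y = 1.179899 × -152.4 + 425.7 = -179.8167 + 425.7 = 245.9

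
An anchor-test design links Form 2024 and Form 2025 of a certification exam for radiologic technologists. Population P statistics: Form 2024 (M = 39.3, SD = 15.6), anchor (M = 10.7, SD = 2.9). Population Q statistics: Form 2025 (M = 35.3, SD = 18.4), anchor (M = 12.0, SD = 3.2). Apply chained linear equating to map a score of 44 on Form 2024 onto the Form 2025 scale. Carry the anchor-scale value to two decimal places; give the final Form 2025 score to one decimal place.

Form 2024 → anchor (Population P): v = (2.9/15.6)(44 − 39.3) + 10.7 = 11.57
anchor → Form 2025 (Population Q): y = (18.4/3.2)(11.57 − 12.0) + 35.3 = 32.8

32.8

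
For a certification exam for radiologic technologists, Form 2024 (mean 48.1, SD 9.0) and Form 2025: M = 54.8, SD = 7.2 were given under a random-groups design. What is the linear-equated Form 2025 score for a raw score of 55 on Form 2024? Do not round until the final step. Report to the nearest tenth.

Linear equating: y = (SD_Y/SD_X)(x − M_X) + M_Y
y = (7.2/9.0)(55 − 48.1) + 54.8
y = 0.800000 × 6.9 + 54.8 = 5.5200 + 54.8 = 60.3

60.3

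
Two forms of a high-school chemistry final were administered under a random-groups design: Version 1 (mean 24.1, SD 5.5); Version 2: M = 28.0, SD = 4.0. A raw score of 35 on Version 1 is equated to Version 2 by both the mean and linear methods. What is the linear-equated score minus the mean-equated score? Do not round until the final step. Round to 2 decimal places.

-2.97

Mean-equated: 35 + (28.0 − 24.1) = 38.90
Linear-equated: (4.0/5.5)(35 − 24.1) + 28.0 = 35.927
Difference = 35.927 − 38.90 = -2.97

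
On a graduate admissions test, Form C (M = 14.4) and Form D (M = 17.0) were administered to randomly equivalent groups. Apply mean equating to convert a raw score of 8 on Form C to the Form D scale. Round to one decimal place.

10.6

Mean equating: y = x + (M_Y − M_X) = 8 + (17.0 − 14.4) = 10.6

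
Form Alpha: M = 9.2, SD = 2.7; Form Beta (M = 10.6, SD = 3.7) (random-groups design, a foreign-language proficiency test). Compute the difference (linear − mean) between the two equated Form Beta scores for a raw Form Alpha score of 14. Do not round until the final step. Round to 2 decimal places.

Mean-equated: 14 + (10.6 − 9.2) = 15.40
Linear-equated: (3.7/2.7)(14 − 9.2) + 10.6 = 17.178
Difference = 17.178 − 15.40 = 1.78

1.78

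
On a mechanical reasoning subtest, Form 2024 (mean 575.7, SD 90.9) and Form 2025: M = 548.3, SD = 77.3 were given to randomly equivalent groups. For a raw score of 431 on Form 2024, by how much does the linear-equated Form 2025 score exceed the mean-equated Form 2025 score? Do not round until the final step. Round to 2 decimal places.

21.65

Mean-equated: 431 + (548.3 − 575.7) = 403.60
Linear-equated: (77.3/90.9)(431 − 575.7) + 548.3 = 425.249
Difference = 425.249 − 403.60 = 21.65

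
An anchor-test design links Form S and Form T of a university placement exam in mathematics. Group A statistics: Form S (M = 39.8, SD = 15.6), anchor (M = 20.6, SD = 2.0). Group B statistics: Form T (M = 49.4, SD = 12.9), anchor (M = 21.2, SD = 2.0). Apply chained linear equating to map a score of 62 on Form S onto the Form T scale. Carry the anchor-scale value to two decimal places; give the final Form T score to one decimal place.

Form S → anchor (Group A): v = (2.0/15.6)(62 − 39.8) + 20.6 = 23.45
anchor → Form T (Group B): y = (12.9/2.0)(23.45 − 21.2) + 49.4 = 63.9

63.9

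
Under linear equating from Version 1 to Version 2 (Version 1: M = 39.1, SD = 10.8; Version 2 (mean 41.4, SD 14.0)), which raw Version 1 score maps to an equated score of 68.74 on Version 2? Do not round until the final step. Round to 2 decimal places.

Invert y = (SD_Y/SD_X)(x − M_X) + M_Y:
x = (SD_X/SD_Y)(y − M_Y) + M_X = (10.8/14.0)(68.74 − 41.4) + 39.1
x = 0.771429 × 27.340 + 39.1 = 60.19

60.19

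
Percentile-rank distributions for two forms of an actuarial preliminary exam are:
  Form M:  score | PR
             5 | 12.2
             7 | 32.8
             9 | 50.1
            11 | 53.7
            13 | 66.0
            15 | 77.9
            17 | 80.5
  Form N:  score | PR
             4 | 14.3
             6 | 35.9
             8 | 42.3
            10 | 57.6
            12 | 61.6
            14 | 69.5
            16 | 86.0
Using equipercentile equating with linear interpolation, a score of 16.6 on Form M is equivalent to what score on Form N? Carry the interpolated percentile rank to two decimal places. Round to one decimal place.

PR of 16.6 on Form M: 77.9 + (16.6 − 15)/(17 − 15) × (80.5 − 77.9) = 79.98
On Form N, PR 79.98 falls between score 14 (PR 69.5) and 16 (PR 86.0).
Interpolate: 14 + (79.98 − 69.5)/(86.0 − 69.5) × (16 − 14) = 15.3

15.3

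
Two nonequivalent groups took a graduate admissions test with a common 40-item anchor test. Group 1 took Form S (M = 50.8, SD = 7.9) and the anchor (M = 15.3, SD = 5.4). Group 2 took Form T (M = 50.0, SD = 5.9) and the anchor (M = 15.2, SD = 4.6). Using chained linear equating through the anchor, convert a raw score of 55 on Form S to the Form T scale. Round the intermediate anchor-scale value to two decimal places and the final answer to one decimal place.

53.8

Form S → anchor (Group 1): v = (5.4/7.9)(55 − 50.8) + 15.3 = 18.17
anchor → Form T (Group 2): y = (5.9/4.6)(18.17 − 15.2) + 50.0 = 53.8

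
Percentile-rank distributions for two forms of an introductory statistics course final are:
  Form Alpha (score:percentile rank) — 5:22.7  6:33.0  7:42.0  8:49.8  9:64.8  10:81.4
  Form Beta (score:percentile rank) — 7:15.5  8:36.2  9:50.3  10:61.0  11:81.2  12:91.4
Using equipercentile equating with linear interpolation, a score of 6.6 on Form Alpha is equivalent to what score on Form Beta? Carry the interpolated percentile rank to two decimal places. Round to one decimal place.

8.2

PR of 6.6 on Form Alpha: 33.0 + (6.6 − 6)/(7 − 6) × (42.0 − 33.0) = 38.40
On Form Beta, PR 38.40 falls between score 8 (PR 36.2) and 9 (PR 50.3).
Interpolate: 8 + (38.40 − 36.2)/(50.3 − 36.2) × (9 − 8) = 8.2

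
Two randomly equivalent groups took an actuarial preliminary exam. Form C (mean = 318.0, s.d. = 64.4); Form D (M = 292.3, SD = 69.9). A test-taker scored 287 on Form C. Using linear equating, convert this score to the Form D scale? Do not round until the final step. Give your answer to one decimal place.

Linear equating: y = (SD_Y/SD_X)(x − M_X) + M_Y
y = (69.9/64.4)(287 − 318.0) + 292.3
y = 1.085404 × -31.0 + 292.3 = -33.6475 + 292.3 = 258.7

258.7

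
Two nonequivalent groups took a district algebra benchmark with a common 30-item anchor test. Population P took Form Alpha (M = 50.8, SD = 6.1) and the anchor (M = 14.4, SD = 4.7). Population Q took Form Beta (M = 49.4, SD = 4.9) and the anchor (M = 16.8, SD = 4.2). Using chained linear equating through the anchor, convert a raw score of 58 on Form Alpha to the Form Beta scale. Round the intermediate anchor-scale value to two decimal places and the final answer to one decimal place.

Form Alpha → anchor (Population P): v = (4.7/6.1)(58 − 50.8) + 14.4 = 19.95
anchor → Form Beta (Population Q): y = (4.9/4.2)(19.95 − 16.8) + 49.4 = 53.1

53.1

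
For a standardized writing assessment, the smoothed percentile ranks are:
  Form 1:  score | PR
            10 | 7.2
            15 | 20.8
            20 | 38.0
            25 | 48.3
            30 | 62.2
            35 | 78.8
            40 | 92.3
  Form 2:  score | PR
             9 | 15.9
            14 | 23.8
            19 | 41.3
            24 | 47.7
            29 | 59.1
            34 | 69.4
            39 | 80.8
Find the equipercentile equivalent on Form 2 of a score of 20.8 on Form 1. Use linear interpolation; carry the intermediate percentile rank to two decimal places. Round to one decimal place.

18.5

PR of 20.8 on Form 1: 38.0 + (20.8 − 20)/(25 − 20) × (48.3 − 38.0) = 39.65
On Form 2, PR 39.65 falls between score 14 (PR 23.8) and 19 (PR 41.3).
Interpolate: 14 + (39.65 − 23.8)/(41.3 − 23.8) × (19 − 14) = 18.5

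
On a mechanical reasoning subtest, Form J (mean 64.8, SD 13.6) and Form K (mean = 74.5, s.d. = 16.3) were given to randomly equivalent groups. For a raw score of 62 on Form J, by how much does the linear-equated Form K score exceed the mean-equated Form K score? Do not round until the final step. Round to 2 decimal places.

Mean-equated: 62 + (74.5 − 64.8) = 71.70
Linear-equated: (16.3/13.6)(62 − 64.8) + 74.5 = 71.144
Difference = 71.144 − 71.70 = -0.56

-0.56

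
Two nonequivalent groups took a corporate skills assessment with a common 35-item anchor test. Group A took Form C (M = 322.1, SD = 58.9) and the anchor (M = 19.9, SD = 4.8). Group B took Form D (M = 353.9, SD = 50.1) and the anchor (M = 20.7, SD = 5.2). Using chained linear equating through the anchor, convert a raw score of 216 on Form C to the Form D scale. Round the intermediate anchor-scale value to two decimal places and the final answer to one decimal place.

Form C → anchor (Group A): v = (4.8/58.9)(216 − 322.1) + 19.9 = 11.25
anchor → Form D (Group B): y = (50.1/5.2)(11.25 − 20.7) + 353.9 = 262.9

262.9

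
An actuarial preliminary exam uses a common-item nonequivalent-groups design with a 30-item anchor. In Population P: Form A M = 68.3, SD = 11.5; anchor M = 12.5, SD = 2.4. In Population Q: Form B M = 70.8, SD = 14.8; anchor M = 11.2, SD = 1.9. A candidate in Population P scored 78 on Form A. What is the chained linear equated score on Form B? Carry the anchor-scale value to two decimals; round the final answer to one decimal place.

Form A → anchor (Population P): v = (2.4/11.5)(78 − 68.3) + 12.5 = 14.52
anchor → Form B (Population Q): y = (14.8/1.9)(14.52 − 11.2) + 70.8 = 96.7

96.7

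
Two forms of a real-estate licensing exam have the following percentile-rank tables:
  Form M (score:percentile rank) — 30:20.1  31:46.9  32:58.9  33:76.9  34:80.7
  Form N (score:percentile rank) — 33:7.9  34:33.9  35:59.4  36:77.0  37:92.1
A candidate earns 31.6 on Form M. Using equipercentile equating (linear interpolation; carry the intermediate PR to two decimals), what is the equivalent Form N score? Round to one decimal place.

PR of 31.6 on Form M: 46.9 + (31.6 − 31)/(32 − 31) × (58.9 − 46.9) = 54.10
On Form N, PR 54.10 falls between score 34 (PR 33.9) and 35 (PR 59.4).
Interpolate: 34 + (54.10 − 33.9)/(59.4 − 33.9) × (35 − 34) = 34.8

34.8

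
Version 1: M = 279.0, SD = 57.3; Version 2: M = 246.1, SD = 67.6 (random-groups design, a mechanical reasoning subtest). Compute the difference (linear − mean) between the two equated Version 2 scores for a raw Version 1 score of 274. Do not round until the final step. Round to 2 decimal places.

Mean-equated: 274 + (246.1 − 279.0) = 241.10
Linear-equated: (67.6/57.3)(274 − 279.0) + 246.1 = 240.201
Difference = 240.201 − 241.10 = -0.90

-0.90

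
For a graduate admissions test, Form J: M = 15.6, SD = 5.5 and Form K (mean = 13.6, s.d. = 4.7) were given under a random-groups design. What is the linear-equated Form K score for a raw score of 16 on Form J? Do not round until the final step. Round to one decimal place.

Linear equating: y = (SD_Y/SD_X)(x − M_X) + M_Y
y = (4.7/5.5)(16 − 15.6) + 13.6
y = 0.854545 × 0.4 + 13.6 = 0.3418 + 13.6 = 13.9

13.9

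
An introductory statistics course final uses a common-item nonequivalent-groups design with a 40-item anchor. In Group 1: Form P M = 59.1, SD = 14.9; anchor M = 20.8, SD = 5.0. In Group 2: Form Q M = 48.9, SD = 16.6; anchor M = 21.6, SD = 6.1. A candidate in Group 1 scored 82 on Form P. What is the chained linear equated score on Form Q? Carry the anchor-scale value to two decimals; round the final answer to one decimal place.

67.6

Form P → anchor (Group 1): v = (5.0/14.9)(82 − 59.1) + 20.8 = 28.48
anchor → Form Q (Group 2): y = (16.6/6.1)(28.48 − 21.6) + 48.9 = 67.6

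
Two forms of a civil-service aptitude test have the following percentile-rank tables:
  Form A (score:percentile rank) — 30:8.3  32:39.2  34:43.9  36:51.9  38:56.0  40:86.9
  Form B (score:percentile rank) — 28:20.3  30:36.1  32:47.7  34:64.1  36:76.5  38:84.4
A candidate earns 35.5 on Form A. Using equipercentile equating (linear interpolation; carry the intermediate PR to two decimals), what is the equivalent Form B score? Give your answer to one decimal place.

32.3

PR of 35.5 on Form A: 43.9 + (35.5 − 34)/(36 − 34) × (51.9 − 43.9) = 49.90
On Form B, PR 49.90 falls between score 32 (PR 47.7) and 34 (PR 64.1).
Interpolate: 32 + (49.90 − 47.7)/(64.1 − 47.7) × (34 − 32) = 32.3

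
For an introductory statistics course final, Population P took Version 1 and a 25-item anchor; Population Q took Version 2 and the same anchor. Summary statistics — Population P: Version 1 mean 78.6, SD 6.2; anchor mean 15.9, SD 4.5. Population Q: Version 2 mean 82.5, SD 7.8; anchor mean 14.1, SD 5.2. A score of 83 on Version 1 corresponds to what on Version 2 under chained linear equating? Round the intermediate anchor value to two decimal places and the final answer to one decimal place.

90.0

Version 1 → anchor (Population P): v = (4.5/6.2)(83 − 78.6) + 15.9 = 19.09
anchor → Version 2 (Population Q): y = (7.8/5.2)(19.09 − 14.1) + 82.5 = 90.0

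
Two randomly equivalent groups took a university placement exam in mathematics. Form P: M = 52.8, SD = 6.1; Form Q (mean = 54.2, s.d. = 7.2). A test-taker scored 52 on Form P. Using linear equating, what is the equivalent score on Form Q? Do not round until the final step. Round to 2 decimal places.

Linear equating: y = (SD_Y/SD_X)(x − M_X) + M_Y
y = (7.2/6.1)(52 − 52.8) + 54.2
y = 1.180328 × -0.8 + 54.2 = -0.9443 + 54.2 = 53.26

53.26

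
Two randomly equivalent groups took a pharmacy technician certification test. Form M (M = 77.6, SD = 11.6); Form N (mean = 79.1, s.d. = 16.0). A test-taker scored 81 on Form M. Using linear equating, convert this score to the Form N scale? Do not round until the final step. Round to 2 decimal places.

83.79

Linear equating: y = (SD_Y/SD_X)(x − M_X) + M_Y
y = (16.0/11.6)(81 − 77.6) + 79.1
y = 1.379310 × 3.4 + 79.1 = 4.6897 + 79.1 = 83.79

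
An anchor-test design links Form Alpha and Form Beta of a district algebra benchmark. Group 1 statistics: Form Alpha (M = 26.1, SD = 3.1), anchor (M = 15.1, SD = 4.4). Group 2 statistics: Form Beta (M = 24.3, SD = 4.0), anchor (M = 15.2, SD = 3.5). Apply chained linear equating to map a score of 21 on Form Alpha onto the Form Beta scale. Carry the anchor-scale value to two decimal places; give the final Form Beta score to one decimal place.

15.9

Form Alpha → anchor (Group 1): v = (4.4/3.1)(21 − 26.1) + 15.1 = 7.86
anchor → Form Beta (Group 2): y = (4.0/3.5)(7.86 − 15.2) + 24.3 = 15.9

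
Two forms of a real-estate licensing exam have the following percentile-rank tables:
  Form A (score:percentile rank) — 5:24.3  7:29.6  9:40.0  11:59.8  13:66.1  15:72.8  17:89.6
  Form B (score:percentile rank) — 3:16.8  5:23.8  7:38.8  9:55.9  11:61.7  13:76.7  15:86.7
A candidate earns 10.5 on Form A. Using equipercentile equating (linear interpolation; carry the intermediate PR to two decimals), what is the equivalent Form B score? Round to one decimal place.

PR of 10.5 on Form A: 40.0 + (10.5 − 9)/(11 − 9) × (59.8 − 40.0) = 54.85
On Form B, PR 54.85 falls between score 7 (PR 38.8) and 9 (PR 55.9).
Interpolate: 7 + (54.85 − 38.8)/(55.9 − 38.8) × (9 − 7) = 8.9

8.9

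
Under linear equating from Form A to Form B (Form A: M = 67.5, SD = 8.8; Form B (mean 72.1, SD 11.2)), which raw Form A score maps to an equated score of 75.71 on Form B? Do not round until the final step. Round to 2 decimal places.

Invert y = (SD_Y/SD_X)(x − M_X) + M_Y:
x = (SD_X/SD_Y)(y − M_Y) + M_X = (8.8/11.2)(75.71 − 72.1) + 67.5
x = 0.785714 × 3.610 + 67.5 = 70.34

70.34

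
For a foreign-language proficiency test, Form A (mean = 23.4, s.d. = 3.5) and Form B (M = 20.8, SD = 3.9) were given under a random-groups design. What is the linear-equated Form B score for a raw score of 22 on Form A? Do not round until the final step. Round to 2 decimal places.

19.24

Linear equating: y = (SD_Y/SD_X)(x − M_X) + M_Y
y = (3.9/3.5)(22 − 23.4) + 20.8
y = 1.114286 × -1.4 + 20.8 = -1.5600 + 20.8 = 19.24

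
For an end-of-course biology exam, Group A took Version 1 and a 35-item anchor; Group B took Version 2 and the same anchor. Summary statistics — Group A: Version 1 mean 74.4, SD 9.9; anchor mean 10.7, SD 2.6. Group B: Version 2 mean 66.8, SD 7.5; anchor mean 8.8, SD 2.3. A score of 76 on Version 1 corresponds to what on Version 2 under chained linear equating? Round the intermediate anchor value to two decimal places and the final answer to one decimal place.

74.4

Version 1 → anchor (Group A): v = (2.6/9.9)(76 − 74.4) + 10.7 = 11.12
anchor → Version 2 (Group B): y = (7.5/2.3)(11.12 − 8.8) + 66.8 = 74.4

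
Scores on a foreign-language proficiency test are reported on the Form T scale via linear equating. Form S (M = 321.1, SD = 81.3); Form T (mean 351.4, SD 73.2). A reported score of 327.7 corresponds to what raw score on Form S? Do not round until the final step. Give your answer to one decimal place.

294.8

Invert y = (SD_Y/SD_X)(x − M_X) + M_Y:
x = (SD_X/SD_Y)(y − M_Y) + M_X = (81.3/73.2)(327.7 − 351.4) + 321.1
x = 1.110656 × -23.700 + 321.1 = 294.8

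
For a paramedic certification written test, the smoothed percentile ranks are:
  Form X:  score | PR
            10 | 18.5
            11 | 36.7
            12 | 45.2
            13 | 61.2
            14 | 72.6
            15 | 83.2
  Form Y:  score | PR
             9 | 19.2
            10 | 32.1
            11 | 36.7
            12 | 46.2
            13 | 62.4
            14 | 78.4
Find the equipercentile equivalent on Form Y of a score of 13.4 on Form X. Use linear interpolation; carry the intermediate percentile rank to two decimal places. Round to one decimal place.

13.2

PR of 13.4 on Form X: 61.2 + (13.4 − 13)/(14 − 13) × (72.6 − 61.2) = 65.76
On Form Y, PR 65.76 falls between score 13 (PR 62.4) and 14 (PR 78.4).
Interpolate: 13 + (65.76 − 62.4)/(78.4 − 62.4) × (14 − 13) = 13.2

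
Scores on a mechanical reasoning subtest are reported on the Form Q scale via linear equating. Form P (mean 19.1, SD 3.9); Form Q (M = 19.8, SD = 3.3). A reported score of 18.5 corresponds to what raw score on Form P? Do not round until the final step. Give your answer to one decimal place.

17.6

Invert y = (SD_Y/SD_X)(x − M_X) + M_Y:
x = (SD_X/SD_Y)(y − M_Y) + M_X = (3.9/3.3)(18.5 − 19.8) + 19.1
x = 1.181818 × -1.300 + 19.1 = 17.6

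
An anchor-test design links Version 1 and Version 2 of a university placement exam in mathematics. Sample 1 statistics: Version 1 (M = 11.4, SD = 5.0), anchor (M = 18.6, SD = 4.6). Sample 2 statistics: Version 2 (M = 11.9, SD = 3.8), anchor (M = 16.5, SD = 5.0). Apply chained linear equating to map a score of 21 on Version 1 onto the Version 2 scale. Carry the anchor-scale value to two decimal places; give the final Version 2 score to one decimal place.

20.2

Version 1 → anchor (Sample 1): v = (4.6/5.0)(21 − 11.4) + 18.6 = 27.43
anchor → Version 2 (Sample 2): y = (3.8/5.0)(27.43 − 16.5) + 11.9 = 20.2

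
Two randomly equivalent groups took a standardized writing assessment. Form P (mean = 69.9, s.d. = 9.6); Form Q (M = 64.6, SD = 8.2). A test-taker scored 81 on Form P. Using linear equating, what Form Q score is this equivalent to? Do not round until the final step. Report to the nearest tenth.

Linear equating: y = (SD_Y/SD_X)(x − M_X) + M_Y
y = (8.2/9.6)(81 − 69.9) + 64.6
y = 0.854167 × 11.1 + 64.6 = 9.4812 + 64.6 = 74.1

74.1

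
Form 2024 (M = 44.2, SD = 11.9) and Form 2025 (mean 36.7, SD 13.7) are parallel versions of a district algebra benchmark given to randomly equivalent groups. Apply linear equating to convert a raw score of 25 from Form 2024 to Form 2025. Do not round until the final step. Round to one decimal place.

14.6

Linear equating: y = (SD_Y/SD_X)(x − M_X) + M_Y
y = (13.7/11.9)(25 − 44.2) + 36.7
y = 1.151261 × -19.2 + 36.7 = -22.1042 + 36.7 = 14.6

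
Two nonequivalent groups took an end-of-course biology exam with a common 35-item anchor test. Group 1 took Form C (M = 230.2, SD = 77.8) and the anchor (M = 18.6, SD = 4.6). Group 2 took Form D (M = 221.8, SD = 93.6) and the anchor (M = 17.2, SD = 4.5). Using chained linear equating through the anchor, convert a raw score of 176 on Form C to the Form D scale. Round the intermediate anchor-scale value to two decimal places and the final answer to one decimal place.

Form C → anchor (Group 1): v = (4.6/77.8)(176 − 230.2) + 18.6 = 15.40
anchor → Form D (Group 2): y = (93.6/4.5)(15.40 − 17.2) + 221.8 = 184.4

184.4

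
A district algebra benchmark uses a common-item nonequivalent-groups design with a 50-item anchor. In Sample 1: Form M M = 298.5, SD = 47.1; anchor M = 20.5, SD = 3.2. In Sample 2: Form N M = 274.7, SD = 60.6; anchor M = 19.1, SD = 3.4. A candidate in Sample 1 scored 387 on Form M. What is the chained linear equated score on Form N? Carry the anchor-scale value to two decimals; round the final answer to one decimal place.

Form M → anchor (Sample 1): v = (3.2/47.1)(387 − 298.5) + 20.5 = 26.51
anchor → Form N (Sample 2): y = (60.6/3.4)(26.51 − 19.1) + 274.7 = 406.8

406.8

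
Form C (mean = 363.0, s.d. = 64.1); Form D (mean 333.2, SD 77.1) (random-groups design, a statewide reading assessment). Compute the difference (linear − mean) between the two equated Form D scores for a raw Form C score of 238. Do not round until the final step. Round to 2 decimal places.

-25.35

Mean-equated: 238 + (333.2 − 363.0) = 208.20
Linear-equated: (77.1/64.1)(238 − 363.0) + 333.2 = 182.849
Difference = 182.849 − 208.20 = -25.35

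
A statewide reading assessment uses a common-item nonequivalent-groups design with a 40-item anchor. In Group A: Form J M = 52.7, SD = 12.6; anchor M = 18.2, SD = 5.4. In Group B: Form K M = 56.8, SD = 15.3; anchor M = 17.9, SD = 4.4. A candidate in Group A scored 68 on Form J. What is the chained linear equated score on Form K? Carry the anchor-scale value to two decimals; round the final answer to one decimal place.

80.7

Form J → anchor (Group A): v = (5.4/12.6)(68 − 52.7) + 18.2 = 24.76
anchor → Form K (Group B): y = (15.3/4.4)(24.76 − 17.9) + 56.8 = 80.7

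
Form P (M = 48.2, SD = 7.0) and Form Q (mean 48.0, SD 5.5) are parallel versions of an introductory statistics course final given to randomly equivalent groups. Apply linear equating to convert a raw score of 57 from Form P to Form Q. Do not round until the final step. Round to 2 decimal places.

54.91

Linear equating: y = (SD_Y/SD_X)(x − M_X) + M_Y
y = (5.5/7.0)(57 − 48.2) + 48.0
y = 0.785714 × 8.8 + 48.0 = 6.9143 + 48.0 = 54.91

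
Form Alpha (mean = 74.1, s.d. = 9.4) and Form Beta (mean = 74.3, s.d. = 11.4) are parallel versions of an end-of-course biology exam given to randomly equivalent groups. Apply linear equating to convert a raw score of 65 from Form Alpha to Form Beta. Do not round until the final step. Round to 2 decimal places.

63.26

Linear equating: y = (SD_Y/SD_X)(x − M_X) + M_Y
y = (11.4/9.4)(65 − 74.1) + 74.3
y = 1.212766 × -9.1 + 74.3 = -11.0362 + 74.3 = 63.26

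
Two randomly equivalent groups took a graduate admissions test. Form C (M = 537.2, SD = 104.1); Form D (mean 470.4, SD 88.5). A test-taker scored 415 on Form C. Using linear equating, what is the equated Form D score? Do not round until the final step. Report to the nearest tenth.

366.5

Linear equating: y = (SD_Y/SD_X)(x − M_X) + M_Y
y = (88.5/104.1)(415 − 537.2) + 470.4
y = 0.850144 × -122.2 + 470.4 = -103.8876 + 470.4 = 366.5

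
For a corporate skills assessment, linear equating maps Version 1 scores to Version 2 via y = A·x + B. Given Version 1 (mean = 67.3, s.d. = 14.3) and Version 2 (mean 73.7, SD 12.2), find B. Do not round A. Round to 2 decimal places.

16.28

A = SD_Y / SD_X = 12.2 / 14.3 = 0.853147
B = M_Y − A·M_X = 73.7 − 0.853147 × 67.3 = 16.28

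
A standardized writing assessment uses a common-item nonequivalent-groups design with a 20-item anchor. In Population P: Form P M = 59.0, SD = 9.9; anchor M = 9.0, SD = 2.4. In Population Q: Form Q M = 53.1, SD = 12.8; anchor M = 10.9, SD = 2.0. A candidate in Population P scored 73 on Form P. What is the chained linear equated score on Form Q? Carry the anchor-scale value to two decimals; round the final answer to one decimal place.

62.6

Form P → anchor (Population P): v = (2.4/9.9)(73 − 59.0) + 9.0 = 12.39
anchor → Form Q (Population Q): y = (12.8/2.0)(12.39 − 10.9) + 53.1 = 62.6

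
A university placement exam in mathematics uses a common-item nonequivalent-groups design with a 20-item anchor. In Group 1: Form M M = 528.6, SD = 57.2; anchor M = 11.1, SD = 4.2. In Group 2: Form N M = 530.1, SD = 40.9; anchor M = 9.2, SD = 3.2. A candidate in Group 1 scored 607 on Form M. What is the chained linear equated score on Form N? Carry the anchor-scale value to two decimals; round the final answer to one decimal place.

Form M → anchor (Group 1): v = (4.2/57.2)(607 − 528.6) + 11.1 = 16.86
anchor → Form N (Group 2): y = (40.9/3.2)(16.86 − 9.2) + 530.1 = 628.0

628.0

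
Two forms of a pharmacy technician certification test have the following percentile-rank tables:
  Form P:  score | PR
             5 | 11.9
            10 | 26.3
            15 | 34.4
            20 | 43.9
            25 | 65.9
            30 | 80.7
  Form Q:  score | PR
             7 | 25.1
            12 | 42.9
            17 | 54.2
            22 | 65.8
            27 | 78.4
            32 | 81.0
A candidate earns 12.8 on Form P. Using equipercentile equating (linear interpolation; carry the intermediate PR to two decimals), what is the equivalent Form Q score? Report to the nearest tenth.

PR of 12.8 on Form P: 26.3 + (12.8 − 10)/(15 − 10) × (34.4 − 26.3) = 30.84
On Form Q, PR 30.84 falls between score 7 (PR 25.1) and 12 (PR 42.9).
Interpolate: 7 + (30.84 − 25.1)/(42.9 − 25.1) × (12 − 7) = 8.6

8.6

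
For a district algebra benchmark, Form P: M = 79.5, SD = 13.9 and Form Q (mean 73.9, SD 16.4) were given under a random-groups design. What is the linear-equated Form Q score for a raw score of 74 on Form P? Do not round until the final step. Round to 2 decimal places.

Linear equating: y = (SD_Y/SD_X)(x − M_X) + M_Y
y = (16.4/13.9)(74 − 79.5) + 73.9
y = 1.179856 × -5.5 + 73.9 = -6.4892 + 73.9 = 67.41

67.41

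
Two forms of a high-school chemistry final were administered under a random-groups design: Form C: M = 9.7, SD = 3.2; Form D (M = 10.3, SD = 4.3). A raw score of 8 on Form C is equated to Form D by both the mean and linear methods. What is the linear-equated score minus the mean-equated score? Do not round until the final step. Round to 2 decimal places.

Mean-equated: 8 + (10.3 − 9.7) = 8.60
Linear-equated: (4.3/3.2)(8 − 9.7) + 10.3 = 8.016
Difference = 8.016 − 8.60 = -0.58

-0.58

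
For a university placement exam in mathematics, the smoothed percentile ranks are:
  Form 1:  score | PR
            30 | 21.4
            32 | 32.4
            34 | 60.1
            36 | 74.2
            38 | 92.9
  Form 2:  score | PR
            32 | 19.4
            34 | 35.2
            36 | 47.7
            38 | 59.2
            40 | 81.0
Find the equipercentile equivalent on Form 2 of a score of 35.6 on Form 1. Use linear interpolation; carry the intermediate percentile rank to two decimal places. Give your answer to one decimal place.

PR of 35.6 on Form 1: 60.1 + (35.6 − 34)/(36 − 34) × (74.2 − 60.1) = 71.38
On Form 2, PR 71.38 falls between score 38 (PR 59.2) and 40 (PR 81.0).
Interpolate: 38 + (71.38 − 59.2)/(81.0 − 59.2) × (40 − 38) = 39.1

39.1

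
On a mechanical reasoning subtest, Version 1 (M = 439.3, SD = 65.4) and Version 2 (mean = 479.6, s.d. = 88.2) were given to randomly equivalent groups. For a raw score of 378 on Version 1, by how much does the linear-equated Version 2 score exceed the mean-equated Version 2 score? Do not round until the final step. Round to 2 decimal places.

-21.37

Mean-equated: 378 + (479.6 − 439.3) = 418.30
Linear-equated: (88.2/65.4)(378 − 439.3) + 479.6 = 396.929
Difference = 396.929 − 418.30 = -21.37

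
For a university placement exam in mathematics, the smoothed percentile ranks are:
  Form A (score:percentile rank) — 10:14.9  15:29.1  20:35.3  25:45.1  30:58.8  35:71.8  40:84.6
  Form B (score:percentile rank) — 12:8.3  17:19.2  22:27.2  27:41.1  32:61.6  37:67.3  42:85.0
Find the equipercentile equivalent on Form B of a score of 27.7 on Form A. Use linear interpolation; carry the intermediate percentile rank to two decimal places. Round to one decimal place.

PR of 27.7 on Form A: 45.1 + (27.7 − 25)/(30 − 25) × (58.8 − 45.1) = 52.50
On Form B, PR 52.50 falls between score 27 (PR 41.1) and 32 (PR 61.6).
Interpolate: 27 + (52.50 − 41.1)/(61.6 − 41.1) × (32 − 27) = 29.8

29.8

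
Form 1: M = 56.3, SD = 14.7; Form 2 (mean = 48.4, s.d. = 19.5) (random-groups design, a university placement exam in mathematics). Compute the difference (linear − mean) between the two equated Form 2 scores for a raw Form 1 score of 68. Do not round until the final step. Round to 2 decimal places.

Mean-equated: 68 + (48.4 − 56.3) = 60.10
Linear-equated: (19.5/14.7)(68 − 56.3) + 48.4 = 63.920
Difference = 63.920 − 60.10 = 3.82

3.82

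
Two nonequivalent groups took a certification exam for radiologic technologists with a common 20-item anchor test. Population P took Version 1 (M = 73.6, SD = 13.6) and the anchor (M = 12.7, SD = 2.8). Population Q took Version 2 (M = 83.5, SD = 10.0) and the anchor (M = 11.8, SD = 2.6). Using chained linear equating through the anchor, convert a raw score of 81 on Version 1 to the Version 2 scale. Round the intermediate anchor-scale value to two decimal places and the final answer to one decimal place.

Version 1 → anchor (Population P): v = (2.8/13.6)(81 − 73.6) + 12.7 = 14.22
anchor → Version 2 (Population Q): y = (10.0/2.6)(14.22 − 11.8) + 83.5 = 92.8

92.8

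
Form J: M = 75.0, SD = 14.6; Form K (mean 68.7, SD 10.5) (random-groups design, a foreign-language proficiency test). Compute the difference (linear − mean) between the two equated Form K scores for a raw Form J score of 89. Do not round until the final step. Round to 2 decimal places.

-3.93

Mean-equated: 89 + (68.7 − 75.0) = 82.70
Linear-equated: (10.5/14.6)(89 − 75.0) + 68.7 = 78.768
Difference = 78.768 − 82.70 = -3.93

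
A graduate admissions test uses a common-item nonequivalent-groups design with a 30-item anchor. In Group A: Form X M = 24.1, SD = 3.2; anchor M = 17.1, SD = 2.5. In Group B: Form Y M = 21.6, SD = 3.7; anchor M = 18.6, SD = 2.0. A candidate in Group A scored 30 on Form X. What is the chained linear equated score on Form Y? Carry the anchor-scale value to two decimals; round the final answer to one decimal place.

27.4

Form X → anchor (Group A): v = (2.5/3.2)(30 − 24.1) + 17.1 = 21.71
anchor → Form Y (Group B): y = (3.7/2.0)(21.71 − 18.6) + 21.6 = 27.4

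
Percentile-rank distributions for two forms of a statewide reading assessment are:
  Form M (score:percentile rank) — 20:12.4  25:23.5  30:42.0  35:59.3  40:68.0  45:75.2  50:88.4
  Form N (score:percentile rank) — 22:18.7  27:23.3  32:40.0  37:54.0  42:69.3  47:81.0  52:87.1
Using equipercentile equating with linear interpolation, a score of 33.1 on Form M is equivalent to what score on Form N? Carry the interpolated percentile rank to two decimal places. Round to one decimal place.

PR of 33.1 on Form M: 42.0 + (33.1 − 30)/(35 − 30) × (59.3 − 42.0) = 52.73
On Form N, PR 52.73 falls between score 32 (PR 40.0) and 37 (PR 54.0).
Interpolate: 32 + (52.73 − 40.0)/(54.0 − 40.0) × (37 − 32) = 36.5

36.5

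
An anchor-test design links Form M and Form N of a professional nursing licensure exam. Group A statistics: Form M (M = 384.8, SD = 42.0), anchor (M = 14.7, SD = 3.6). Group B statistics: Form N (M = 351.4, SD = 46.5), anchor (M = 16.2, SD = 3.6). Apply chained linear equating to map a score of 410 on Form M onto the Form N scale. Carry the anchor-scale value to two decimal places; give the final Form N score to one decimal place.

Form M → anchor (Group A): v = (3.6/42.0)(410 − 384.8) + 14.7 = 16.86
anchor → Form N (Group B): y = (46.5/3.6)(16.86 − 16.2) + 351.4 = 359.9

359.9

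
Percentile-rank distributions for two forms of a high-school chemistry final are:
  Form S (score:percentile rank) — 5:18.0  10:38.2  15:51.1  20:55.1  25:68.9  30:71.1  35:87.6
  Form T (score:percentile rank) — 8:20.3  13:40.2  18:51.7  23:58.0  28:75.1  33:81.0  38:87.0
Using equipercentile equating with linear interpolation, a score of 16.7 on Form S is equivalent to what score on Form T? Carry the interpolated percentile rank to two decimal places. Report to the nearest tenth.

PR of 16.7 on Form S: 51.1 + (16.7 − 15)/(20 − 15) × (55.1 − 51.1) = 52.46
On Form T, PR 52.46 falls between score 18 (PR 51.7) and 23 (PR 58.0).
Interpolate: 18 + (52.46 − 51.7)/(58.0 − 51.7) × (23 − 18) = 18.6

18.6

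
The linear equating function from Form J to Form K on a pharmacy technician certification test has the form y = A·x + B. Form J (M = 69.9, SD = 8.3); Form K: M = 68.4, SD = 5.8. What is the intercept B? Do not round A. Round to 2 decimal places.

19.55

A = SD_Y / SD_X = 5.8 / 8.3 = 0.698795
B = M_Y − A·M_X = 68.4 − 0.698795 × 69.9 = 19.55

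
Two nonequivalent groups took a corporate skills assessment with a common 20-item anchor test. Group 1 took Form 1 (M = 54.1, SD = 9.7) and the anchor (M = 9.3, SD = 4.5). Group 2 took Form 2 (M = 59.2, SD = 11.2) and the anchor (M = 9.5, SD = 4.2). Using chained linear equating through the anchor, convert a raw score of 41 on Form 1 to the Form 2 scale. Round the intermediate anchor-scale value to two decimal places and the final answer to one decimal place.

Form 1 → anchor (Group 1): v = (4.5/9.7)(41 − 54.1) + 9.3 = 3.22
anchor → Form 2 (Group 2): y = (11.2/4.2)(3.22 − 9.5) + 59.2 = 42.5

42.5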